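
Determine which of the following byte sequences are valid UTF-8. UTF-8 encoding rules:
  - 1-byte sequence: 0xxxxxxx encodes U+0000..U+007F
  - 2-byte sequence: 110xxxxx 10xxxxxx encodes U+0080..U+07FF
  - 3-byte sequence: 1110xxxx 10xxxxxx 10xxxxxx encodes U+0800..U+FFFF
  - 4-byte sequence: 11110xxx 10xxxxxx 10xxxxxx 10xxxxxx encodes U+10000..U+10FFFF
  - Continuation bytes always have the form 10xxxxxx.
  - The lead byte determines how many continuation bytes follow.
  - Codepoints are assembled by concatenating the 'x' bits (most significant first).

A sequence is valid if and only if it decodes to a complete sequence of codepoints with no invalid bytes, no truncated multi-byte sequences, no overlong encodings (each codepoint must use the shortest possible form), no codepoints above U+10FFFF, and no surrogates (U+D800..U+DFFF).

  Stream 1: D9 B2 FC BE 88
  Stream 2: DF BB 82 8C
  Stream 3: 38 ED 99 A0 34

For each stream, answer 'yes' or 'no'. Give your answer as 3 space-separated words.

Stream 1: error at byte offset 2. INVALID
Stream 2: error at byte offset 2. INVALID
Stream 3: decodes cleanly. VALID

Answer: no no yes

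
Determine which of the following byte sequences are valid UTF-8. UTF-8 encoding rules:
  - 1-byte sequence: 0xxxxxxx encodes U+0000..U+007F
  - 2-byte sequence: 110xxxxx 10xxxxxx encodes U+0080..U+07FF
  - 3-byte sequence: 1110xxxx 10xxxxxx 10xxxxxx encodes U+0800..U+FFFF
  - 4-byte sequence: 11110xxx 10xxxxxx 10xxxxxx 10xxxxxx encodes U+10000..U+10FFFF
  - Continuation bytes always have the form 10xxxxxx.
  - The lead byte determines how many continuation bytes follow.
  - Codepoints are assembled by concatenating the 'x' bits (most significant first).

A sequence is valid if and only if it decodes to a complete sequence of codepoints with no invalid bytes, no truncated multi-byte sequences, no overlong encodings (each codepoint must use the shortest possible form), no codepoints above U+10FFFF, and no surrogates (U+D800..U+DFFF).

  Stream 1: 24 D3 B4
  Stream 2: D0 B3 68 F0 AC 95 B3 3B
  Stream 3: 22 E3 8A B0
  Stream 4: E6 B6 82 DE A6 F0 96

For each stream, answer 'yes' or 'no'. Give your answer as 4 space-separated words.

Answer: yes yes yes no

Derivation:
Stream 1: decodes cleanly. VALID
Stream 2: decodes cleanly. VALID
Stream 3: decodes cleanly. VALID
Stream 4: error at byte offset 7. INVALID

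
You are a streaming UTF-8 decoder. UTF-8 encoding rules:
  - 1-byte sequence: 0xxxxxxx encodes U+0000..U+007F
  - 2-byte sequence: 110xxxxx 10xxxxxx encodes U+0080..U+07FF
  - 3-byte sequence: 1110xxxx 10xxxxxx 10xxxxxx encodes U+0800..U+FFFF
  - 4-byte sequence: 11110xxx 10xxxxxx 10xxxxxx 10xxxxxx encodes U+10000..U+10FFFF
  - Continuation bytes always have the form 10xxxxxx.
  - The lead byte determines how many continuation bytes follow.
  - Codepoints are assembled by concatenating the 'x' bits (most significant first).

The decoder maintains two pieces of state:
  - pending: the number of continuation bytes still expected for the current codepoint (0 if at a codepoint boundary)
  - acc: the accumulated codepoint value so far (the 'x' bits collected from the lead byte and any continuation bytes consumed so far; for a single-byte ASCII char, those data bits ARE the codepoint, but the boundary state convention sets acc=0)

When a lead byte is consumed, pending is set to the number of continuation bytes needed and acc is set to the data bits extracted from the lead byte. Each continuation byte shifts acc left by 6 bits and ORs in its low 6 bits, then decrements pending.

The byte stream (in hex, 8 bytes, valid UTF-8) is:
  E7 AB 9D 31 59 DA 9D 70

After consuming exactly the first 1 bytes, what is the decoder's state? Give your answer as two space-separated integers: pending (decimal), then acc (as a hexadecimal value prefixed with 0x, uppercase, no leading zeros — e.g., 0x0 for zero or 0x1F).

Byte[0]=E7: 3-byte lead. pending=2, acc=0x7

Answer: 2 0x7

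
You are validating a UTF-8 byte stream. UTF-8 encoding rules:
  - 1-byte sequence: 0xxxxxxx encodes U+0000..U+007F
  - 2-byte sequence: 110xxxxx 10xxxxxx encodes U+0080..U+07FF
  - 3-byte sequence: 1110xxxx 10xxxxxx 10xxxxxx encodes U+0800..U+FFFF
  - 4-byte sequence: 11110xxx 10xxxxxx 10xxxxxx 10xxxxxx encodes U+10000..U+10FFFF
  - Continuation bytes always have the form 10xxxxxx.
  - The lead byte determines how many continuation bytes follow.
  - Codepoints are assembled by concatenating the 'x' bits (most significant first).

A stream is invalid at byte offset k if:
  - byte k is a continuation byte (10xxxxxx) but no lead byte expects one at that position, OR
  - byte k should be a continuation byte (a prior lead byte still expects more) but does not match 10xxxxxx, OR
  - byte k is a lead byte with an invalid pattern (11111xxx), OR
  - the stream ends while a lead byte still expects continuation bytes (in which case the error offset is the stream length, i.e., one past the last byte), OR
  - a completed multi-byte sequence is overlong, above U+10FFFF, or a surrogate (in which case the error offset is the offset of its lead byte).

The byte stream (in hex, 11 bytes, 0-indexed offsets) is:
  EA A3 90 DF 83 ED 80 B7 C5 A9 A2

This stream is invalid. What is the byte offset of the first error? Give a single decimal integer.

Answer: 10

Derivation:
Byte[0]=EA: 3-byte lead, need 2 cont bytes. acc=0xA
Byte[1]=A3: continuation. acc=(acc<<6)|0x23=0x2A3
Byte[2]=90: continuation. acc=(acc<<6)|0x10=0xA8D0
Completed: cp=U+A8D0 (starts at byte 0)
Byte[3]=DF: 2-byte lead, need 1 cont bytes. acc=0x1F
Byte[4]=83: continuation. acc=(acc<<6)|0x03=0x7C3
Completed: cp=U+07C3 (starts at byte 3)
Byte[5]=ED: 3-byte lead, need 2 cont bytes. acc=0xD
Byte[6]=80: continuation. acc=(acc<<6)|0x00=0x340
Byte[7]=B7: continuation. acc=(acc<<6)|0x37=0xD037
Completed: cp=U+D037 (starts at byte 5)
Byte[8]=C5: 2-byte lead, need 1 cont bytes. acc=0x5
Byte[9]=A9: continuation. acc=(acc<<6)|0x29=0x169
Completed: cp=U+0169 (starts at byte 8)
Byte[10]=A2: INVALID lead byte (not 0xxx/110x/1110/11110)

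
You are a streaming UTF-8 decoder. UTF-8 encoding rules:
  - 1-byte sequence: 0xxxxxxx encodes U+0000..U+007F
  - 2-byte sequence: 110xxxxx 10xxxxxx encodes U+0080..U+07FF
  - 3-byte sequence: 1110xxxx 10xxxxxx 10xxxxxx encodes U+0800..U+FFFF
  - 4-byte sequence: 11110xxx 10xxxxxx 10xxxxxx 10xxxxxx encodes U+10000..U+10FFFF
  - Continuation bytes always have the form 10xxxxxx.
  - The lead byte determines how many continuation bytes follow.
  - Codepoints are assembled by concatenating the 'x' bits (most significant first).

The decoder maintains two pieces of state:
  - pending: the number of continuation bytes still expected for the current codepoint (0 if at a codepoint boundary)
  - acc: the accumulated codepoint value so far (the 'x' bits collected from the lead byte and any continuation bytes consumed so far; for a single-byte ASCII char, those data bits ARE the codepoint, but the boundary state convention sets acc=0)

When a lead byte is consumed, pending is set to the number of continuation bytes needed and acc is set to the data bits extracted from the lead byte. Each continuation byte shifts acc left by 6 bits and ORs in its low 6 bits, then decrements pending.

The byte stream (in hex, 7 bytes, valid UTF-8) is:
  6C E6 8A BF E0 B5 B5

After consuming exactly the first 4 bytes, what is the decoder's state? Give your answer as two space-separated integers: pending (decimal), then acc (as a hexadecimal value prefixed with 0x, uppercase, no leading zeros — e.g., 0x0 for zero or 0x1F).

Byte[0]=6C: 1-byte. pending=0, acc=0x0
Byte[1]=E6: 3-byte lead. pending=2, acc=0x6
Byte[2]=8A: continuation. acc=(acc<<6)|0x0A=0x18A, pending=1
Byte[3]=BF: continuation. acc=(acc<<6)|0x3F=0x62BF, pending=0

Answer: 0 0x62BF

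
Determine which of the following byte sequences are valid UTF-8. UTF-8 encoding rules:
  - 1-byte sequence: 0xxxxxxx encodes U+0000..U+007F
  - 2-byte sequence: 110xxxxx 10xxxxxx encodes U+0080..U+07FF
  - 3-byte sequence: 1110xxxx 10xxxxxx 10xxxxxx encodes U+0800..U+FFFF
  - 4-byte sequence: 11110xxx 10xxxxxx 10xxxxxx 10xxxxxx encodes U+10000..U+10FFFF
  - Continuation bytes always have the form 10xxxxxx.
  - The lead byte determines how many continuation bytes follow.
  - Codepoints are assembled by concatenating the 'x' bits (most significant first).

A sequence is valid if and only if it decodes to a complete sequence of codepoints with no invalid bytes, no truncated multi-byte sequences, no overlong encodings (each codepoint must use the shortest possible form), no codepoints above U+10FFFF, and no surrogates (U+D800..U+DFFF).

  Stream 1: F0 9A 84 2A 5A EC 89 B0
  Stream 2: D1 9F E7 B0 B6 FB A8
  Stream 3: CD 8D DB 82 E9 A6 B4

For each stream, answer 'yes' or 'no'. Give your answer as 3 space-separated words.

Answer: no no yes

Derivation:
Stream 1: error at byte offset 3. INVALID
Stream 2: error at byte offset 5. INVALID
Stream 3: decodes cleanly. VALID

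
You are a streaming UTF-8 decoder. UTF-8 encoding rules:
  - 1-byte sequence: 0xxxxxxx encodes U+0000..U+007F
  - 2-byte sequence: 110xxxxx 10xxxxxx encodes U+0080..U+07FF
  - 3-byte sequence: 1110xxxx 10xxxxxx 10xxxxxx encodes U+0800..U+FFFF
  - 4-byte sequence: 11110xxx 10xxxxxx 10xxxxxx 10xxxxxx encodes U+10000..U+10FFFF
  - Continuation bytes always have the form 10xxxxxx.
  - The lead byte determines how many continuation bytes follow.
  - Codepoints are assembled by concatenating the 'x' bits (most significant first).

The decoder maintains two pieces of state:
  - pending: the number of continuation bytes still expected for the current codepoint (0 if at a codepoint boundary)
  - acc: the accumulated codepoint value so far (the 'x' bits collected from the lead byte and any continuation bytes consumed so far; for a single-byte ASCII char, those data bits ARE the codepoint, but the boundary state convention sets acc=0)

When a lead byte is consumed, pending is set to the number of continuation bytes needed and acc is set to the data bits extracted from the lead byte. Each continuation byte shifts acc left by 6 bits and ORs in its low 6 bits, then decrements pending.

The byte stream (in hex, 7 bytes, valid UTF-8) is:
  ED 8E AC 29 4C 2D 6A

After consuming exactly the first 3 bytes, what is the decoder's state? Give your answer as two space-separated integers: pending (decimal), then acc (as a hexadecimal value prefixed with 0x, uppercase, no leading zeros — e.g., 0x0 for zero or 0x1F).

Byte[0]=ED: 3-byte lead. pending=2, acc=0xD
Byte[1]=8E: continuation. acc=(acc<<6)|0x0E=0x34E, pending=1
Byte[2]=AC: continuation. acc=(acc<<6)|0x2C=0xD3AC, pending=0

Answer: 0 0xD3AC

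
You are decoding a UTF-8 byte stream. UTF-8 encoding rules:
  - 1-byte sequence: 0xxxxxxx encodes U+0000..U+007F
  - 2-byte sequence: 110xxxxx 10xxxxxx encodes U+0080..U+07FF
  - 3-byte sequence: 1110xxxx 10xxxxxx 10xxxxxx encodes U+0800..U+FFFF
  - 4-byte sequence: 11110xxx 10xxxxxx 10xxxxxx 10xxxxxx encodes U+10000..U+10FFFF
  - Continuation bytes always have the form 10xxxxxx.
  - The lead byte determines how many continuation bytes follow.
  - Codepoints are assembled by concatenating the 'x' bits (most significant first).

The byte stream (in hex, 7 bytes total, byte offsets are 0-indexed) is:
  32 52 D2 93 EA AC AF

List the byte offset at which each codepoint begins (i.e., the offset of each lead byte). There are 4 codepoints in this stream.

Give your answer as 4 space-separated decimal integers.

Byte[0]=32: 1-byte ASCII. cp=U+0032
Byte[1]=52: 1-byte ASCII. cp=U+0052
Byte[2]=D2: 2-byte lead, need 1 cont bytes. acc=0x12
Byte[3]=93: continuation. acc=(acc<<6)|0x13=0x493
Completed: cp=U+0493 (starts at byte 2)
Byte[4]=EA: 3-byte lead, need 2 cont bytes. acc=0xA
Byte[5]=AC: continuation. acc=(acc<<6)|0x2C=0x2AC
Byte[6]=AF: continuation. acc=(acc<<6)|0x2F=0xAB2F
Completed: cp=U+AB2F (starts at byte 4)

Answer: 0 1 2 4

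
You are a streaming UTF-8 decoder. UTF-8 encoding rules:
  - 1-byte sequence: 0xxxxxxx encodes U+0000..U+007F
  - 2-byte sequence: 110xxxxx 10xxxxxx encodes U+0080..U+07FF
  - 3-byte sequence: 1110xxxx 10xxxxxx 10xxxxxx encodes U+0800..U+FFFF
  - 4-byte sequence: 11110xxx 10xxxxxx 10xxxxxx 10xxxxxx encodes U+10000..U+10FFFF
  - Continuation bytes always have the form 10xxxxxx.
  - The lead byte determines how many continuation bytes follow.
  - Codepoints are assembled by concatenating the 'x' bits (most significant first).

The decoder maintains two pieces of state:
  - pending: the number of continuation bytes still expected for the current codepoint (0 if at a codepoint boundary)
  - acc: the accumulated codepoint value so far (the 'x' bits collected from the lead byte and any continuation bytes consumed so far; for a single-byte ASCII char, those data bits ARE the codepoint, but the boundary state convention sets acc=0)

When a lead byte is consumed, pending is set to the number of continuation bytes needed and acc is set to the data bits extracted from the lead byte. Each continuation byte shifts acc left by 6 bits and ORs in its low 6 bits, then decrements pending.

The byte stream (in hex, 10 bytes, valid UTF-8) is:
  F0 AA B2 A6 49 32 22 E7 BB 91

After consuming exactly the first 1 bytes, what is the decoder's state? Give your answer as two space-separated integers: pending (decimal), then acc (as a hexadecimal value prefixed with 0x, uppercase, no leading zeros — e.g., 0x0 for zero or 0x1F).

Answer: 3 0x0

Derivation:
Byte[0]=F0: 4-byte lead. pending=3, acc=0x0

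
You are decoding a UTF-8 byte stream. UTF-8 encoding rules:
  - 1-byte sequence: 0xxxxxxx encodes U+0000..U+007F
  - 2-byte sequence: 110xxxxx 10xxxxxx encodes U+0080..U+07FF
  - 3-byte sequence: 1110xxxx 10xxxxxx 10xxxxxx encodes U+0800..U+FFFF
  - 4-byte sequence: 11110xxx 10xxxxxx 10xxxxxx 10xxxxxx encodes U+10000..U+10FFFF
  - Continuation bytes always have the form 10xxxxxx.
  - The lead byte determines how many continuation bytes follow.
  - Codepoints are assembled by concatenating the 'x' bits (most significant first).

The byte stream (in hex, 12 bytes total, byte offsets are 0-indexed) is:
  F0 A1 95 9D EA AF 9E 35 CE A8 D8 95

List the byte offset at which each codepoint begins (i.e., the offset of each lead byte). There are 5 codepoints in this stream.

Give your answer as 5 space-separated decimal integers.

Byte[0]=F0: 4-byte lead, need 3 cont bytes. acc=0x0
Byte[1]=A1: continuation. acc=(acc<<6)|0x21=0x21
Byte[2]=95: continuation. acc=(acc<<6)|0x15=0x855
Byte[3]=9D: continuation. acc=(acc<<6)|0x1D=0x2155D
Completed: cp=U+2155D (starts at byte 0)
Byte[4]=EA: 3-byte lead, need 2 cont bytes. acc=0xA
Byte[5]=AF: continuation. acc=(acc<<6)|0x2F=0x2AF
Byte[6]=9E: continuation. acc=(acc<<6)|0x1E=0xABDE
Completed: cp=U+ABDE (starts at byte 4)
Byte[7]=35: 1-byte ASCII. cp=U+0035
Byte[8]=CE: 2-byte lead, need 1 cont bytes. acc=0xE
Byte[9]=A8: continuation. acc=(acc<<6)|0x28=0x3A8
Completed: cp=U+03A8 (starts at byte 8)
Byte[10]=D8: 2-byte lead, need 1 cont bytes. acc=0x18
Byte[11]=95: continuation. acc=(acc<<6)|0x15=0x615
Completed: cp=U+0615 (starts at byte 10)

Answer: 0 4 7 8 10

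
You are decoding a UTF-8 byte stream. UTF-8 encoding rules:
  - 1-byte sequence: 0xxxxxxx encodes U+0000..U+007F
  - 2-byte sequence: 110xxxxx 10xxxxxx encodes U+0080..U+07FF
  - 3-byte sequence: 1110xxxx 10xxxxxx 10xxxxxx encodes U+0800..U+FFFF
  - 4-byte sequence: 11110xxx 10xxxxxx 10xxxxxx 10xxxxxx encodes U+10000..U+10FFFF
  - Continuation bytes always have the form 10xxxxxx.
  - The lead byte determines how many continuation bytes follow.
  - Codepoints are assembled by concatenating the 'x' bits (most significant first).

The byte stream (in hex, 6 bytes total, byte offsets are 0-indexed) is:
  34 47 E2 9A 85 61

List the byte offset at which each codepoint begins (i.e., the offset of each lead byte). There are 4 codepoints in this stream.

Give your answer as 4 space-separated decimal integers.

Answer: 0 1 2 5

Derivation:
Byte[0]=34: 1-byte ASCII. cp=U+0034
Byte[1]=47: 1-byte ASCII. cp=U+0047
Byte[2]=E2: 3-byte lead, need 2 cont bytes. acc=0x2
Byte[3]=9A: continuation. acc=(acc<<6)|0x1A=0x9A
Byte[4]=85: continuation. acc=(acc<<6)|0x05=0x2685
Completed: cp=U+2685 (starts at byte 2)
Byte[5]=61: 1-byte ASCII. cp=U+0061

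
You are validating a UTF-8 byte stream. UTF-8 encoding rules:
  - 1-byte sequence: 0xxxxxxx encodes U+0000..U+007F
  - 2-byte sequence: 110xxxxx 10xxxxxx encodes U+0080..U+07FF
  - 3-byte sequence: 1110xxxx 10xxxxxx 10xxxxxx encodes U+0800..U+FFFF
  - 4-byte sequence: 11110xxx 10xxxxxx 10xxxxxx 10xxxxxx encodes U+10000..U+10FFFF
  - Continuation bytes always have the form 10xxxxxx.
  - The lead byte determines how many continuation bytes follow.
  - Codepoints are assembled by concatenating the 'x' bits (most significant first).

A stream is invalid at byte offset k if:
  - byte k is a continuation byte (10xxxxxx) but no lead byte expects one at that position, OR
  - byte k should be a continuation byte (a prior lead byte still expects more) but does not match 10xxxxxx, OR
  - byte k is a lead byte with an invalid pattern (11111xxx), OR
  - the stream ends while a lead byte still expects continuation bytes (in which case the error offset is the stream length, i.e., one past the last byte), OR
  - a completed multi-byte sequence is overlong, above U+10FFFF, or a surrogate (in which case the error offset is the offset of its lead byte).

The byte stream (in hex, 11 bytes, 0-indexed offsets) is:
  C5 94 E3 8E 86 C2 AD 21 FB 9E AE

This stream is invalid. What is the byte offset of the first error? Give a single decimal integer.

Byte[0]=C5: 2-byte lead, need 1 cont bytes. acc=0x5
Byte[1]=94: continuation. acc=(acc<<6)|0x14=0x154
Completed: cp=U+0154 (starts at byte 0)
Byte[2]=E3: 3-byte lead, need 2 cont bytes. acc=0x3
Byte[3]=8E: continuation. acc=(acc<<6)|0x0E=0xCE
Byte[4]=86: continuation. acc=(acc<<6)|0x06=0x3386
Completed: cp=U+3386 (starts at byte 2)
Byte[5]=C2: 2-byte lead, need 1 cont bytes. acc=0x2
Byte[6]=AD: continuation. acc=(acc<<6)|0x2D=0xAD
Completed: cp=U+00AD (starts at byte 5)
Byte[7]=21: 1-byte ASCII. cp=U+0021
Byte[8]=FB: INVALID lead byte (not 0xxx/110x/1110/11110)

Answer: 8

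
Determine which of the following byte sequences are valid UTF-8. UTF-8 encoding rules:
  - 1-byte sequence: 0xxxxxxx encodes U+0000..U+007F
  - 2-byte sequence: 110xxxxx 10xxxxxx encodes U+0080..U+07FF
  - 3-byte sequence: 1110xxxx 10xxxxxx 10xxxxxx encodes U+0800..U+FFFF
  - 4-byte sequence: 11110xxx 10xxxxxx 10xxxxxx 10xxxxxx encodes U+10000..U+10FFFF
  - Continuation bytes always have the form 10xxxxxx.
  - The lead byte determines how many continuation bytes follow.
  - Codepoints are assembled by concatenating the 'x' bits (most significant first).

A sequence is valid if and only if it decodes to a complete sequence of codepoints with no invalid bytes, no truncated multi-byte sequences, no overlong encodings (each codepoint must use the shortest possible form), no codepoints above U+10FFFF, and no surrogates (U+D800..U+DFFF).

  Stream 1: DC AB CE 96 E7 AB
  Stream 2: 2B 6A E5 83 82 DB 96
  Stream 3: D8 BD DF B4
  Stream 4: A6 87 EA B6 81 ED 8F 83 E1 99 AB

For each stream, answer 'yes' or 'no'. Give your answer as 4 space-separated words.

Answer: no yes yes no

Derivation:
Stream 1: error at byte offset 6. INVALID
Stream 2: decodes cleanly. VALID
Stream 3: decodes cleanly. VALID
Stream 4: error at byte offset 0. INVALID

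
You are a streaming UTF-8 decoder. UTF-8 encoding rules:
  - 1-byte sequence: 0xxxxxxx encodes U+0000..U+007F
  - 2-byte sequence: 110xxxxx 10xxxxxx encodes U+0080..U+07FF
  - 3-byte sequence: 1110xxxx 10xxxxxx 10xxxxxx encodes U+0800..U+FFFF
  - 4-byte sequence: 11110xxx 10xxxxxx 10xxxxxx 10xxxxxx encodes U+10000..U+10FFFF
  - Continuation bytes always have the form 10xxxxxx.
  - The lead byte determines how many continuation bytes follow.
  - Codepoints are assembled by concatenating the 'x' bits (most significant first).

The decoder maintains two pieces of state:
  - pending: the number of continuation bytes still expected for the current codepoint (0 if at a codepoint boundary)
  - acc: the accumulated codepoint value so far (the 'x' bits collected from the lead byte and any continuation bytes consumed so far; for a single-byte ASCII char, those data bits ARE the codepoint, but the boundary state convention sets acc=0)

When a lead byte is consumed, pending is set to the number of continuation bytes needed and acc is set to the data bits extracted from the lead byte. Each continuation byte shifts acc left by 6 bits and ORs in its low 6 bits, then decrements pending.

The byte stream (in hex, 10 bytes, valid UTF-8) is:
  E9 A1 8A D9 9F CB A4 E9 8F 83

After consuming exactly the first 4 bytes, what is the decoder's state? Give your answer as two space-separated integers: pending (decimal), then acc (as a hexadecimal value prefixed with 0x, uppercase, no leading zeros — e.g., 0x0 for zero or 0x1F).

Answer: 1 0x19

Derivation:
Byte[0]=E9: 3-byte lead. pending=2, acc=0x9
Byte[1]=A1: continuation. acc=(acc<<6)|0x21=0x261, pending=1
Byte[2]=8A: continuation. acc=(acc<<6)|0x0A=0x984A, pending=0
Byte[3]=D9: 2-byte lead. pending=1, acc=0x19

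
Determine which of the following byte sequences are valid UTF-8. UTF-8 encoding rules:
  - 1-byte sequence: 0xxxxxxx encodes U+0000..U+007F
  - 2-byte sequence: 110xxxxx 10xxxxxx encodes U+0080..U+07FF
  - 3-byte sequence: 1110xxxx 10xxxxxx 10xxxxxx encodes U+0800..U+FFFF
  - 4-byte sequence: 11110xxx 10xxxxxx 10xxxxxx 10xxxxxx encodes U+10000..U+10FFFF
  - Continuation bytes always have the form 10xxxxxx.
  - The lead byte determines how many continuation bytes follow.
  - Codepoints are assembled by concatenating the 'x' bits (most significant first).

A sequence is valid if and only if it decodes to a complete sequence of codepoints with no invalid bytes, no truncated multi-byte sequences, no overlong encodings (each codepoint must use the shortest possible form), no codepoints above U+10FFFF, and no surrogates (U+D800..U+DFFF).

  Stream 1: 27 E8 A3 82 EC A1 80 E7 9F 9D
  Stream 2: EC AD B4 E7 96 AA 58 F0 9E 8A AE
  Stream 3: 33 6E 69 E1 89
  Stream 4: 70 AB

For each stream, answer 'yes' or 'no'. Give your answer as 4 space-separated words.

Answer: yes yes no no

Derivation:
Stream 1: decodes cleanly. VALID
Stream 2: decodes cleanly. VALID
Stream 3: error at byte offset 5. INVALID
Stream 4: error at byte offset 1. INVALID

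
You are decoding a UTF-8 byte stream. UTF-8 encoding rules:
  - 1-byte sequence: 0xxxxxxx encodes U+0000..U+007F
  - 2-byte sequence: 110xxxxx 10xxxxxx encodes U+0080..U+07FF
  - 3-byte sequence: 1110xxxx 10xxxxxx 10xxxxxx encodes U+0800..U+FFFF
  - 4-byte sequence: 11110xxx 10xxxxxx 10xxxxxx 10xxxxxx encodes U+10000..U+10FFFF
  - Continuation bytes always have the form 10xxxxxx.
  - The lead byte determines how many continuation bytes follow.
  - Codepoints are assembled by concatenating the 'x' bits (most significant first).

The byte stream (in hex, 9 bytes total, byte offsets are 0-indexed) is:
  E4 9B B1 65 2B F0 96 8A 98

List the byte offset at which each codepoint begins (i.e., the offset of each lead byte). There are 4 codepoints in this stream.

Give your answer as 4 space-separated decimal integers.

Byte[0]=E4: 3-byte lead, need 2 cont bytes. acc=0x4
Byte[1]=9B: continuation. acc=(acc<<6)|0x1B=0x11B
Byte[2]=B1: continuation. acc=(acc<<6)|0x31=0x46F1
Completed: cp=U+46F1 (starts at byte 0)
Byte[3]=65: 1-byte ASCII. cp=U+0065
Byte[4]=2B: 1-byte ASCII. cp=U+002B
Byte[5]=F0: 4-byte lead, need 3 cont bytes. acc=0x0
Byte[6]=96: continuation. acc=(acc<<6)|0x16=0x16
Byte[7]=8A: continuation. acc=(acc<<6)|0x0A=0x58A
Byte[8]=98: continuation. acc=(acc<<6)|0x18=0x16298
Completed: cp=U+16298 (starts at byte 5)

Answer: 0 3 4 5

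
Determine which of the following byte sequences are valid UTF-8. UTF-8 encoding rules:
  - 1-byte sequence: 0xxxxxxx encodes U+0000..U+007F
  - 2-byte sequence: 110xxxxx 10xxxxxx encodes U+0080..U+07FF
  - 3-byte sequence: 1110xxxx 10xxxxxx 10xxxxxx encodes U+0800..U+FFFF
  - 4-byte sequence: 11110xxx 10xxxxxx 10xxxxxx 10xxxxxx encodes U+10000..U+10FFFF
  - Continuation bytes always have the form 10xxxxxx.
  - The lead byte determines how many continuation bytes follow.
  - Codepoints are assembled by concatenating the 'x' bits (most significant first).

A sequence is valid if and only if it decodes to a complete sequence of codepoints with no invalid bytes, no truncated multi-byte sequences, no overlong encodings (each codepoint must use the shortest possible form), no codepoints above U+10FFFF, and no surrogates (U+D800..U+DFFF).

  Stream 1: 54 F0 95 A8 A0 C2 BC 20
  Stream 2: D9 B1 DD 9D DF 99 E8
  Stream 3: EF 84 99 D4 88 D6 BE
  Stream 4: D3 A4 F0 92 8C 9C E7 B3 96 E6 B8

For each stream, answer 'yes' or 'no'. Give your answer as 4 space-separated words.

Stream 1: decodes cleanly. VALID
Stream 2: error at byte offset 7. INVALID
Stream 3: decodes cleanly. VALID
Stream 4: error at byte offset 11. INVALID

Answer: yes no yes no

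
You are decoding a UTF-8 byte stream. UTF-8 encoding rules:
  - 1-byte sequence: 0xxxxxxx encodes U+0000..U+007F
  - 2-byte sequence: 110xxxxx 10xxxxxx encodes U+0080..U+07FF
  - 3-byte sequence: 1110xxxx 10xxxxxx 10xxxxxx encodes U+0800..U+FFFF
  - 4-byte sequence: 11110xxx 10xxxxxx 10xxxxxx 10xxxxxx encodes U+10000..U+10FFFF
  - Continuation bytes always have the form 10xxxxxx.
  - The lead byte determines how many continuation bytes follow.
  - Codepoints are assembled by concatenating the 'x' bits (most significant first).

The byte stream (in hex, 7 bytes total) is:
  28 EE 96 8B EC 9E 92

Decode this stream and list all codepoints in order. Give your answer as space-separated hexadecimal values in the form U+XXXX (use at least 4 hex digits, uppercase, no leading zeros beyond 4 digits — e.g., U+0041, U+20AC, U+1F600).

Byte[0]=28: 1-byte ASCII. cp=U+0028
Byte[1]=EE: 3-byte lead, need 2 cont bytes. acc=0xE
Byte[2]=96: continuation. acc=(acc<<6)|0x16=0x396
Byte[3]=8B: continuation. acc=(acc<<6)|0x0B=0xE58B
Completed: cp=U+E58B (starts at byte 1)
Byte[4]=EC: 3-byte lead, need 2 cont bytes. acc=0xC
Byte[5]=9E: continuation. acc=(acc<<6)|0x1E=0x31E
Byte[6]=92: continuation. acc=(acc<<6)|0x12=0xC792
Completed: cp=U+C792 (starts at byte 4)

Answer: U+0028 U+E58B U+C792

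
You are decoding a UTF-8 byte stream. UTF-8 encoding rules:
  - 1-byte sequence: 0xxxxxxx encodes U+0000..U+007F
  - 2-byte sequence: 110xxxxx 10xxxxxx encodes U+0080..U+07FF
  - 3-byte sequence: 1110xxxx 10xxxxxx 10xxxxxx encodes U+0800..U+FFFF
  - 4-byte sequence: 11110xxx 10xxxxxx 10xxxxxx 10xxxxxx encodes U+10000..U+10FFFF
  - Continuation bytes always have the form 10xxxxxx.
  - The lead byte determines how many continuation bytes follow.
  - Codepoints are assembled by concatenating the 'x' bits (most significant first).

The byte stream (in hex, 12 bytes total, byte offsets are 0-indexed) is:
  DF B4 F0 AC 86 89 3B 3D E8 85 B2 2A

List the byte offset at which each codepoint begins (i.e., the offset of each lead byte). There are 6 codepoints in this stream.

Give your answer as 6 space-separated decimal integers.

Byte[0]=DF: 2-byte lead, need 1 cont bytes. acc=0x1F
Byte[1]=B4: continuation. acc=(acc<<6)|0x34=0x7F4
Completed: cp=U+07F4 (starts at byte 0)
Byte[2]=F0: 4-byte lead, need 3 cont bytes. acc=0x0
Byte[3]=AC: continuation. acc=(acc<<6)|0x2C=0x2C
Byte[4]=86: continuation. acc=(acc<<6)|0x06=0xB06
Byte[5]=89: continuation. acc=(acc<<6)|0x09=0x2C189
Completed: cp=U+2C189 (starts at byte 2)
Byte[6]=3B: 1-byte ASCII. cp=U+003B
Byte[7]=3D: 1-byte ASCII. cp=U+003D
Byte[8]=E8: 3-byte lead, need 2 cont bytes. acc=0x8
Byte[9]=85: continuation. acc=(acc<<6)|0x05=0x205
Byte[10]=B2: continuation. acc=(acc<<6)|0x32=0x8172
Completed: cp=U+8172 (starts at byte 8)
Byte[11]=2A: 1-byte ASCII. cp=U+002A

Answer: 0 2 6 7 8 11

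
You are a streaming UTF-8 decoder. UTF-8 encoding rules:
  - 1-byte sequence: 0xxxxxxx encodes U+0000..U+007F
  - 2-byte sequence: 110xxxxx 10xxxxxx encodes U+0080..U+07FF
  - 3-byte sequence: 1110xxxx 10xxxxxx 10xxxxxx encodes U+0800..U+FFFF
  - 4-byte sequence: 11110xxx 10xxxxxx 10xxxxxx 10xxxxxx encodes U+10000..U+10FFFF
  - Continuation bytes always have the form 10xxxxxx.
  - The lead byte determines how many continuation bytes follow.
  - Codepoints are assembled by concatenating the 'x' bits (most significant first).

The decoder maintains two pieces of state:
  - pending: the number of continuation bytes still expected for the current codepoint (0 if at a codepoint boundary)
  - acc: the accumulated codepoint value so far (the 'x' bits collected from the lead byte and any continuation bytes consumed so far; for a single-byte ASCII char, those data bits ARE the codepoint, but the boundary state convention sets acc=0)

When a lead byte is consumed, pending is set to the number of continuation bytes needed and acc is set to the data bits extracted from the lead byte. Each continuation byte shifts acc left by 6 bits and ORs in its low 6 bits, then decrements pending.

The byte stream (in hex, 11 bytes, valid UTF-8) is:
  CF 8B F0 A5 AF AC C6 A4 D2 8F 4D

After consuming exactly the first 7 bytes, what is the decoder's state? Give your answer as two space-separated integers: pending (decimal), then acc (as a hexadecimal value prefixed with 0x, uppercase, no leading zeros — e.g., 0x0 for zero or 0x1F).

Byte[0]=CF: 2-byte lead. pending=1, acc=0xF
Byte[1]=8B: continuation. acc=(acc<<6)|0x0B=0x3CB, pending=0
Byte[2]=F0: 4-byte lead. pending=3, acc=0x0
Byte[3]=A5: continuation. acc=(acc<<6)|0x25=0x25, pending=2
Byte[4]=AF: continuation. acc=(acc<<6)|0x2F=0x96F, pending=1
Byte[5]=AC: continuation. acc=(acc<<6)|0x2C=0x25BEC, pending=0
Byte[6]=C6: 2-byte lead. pending=1, acc=0x6

Answer: 1 0x6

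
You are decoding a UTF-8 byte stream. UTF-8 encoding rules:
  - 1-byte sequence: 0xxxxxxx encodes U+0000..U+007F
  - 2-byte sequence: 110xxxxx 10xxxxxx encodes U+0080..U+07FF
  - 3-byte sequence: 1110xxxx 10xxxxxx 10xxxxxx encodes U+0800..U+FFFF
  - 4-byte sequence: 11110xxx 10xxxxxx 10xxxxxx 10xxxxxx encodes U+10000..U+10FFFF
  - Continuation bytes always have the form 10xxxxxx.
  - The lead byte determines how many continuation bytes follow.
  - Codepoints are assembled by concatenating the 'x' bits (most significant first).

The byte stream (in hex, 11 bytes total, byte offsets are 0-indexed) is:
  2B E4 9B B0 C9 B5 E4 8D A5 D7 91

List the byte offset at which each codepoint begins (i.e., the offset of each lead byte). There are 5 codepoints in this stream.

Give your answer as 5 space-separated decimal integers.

Byte[0]=2B: 1-byte ASCII. cp=U+002B
Byte[1]=E4: 3-byte lead, need 2 cont bytes. acc=0x4
Byte[2]=9B: continuation. acc=(acc<<6)|0x1B=0x11B
Byte[3]=B0: continuation. acc=(acc<<6)|0x30=0x46F0
Completed: cp=U+46F0 (starts at byte 1)
Byte[4]=C9: 2-byte lead, need 1 cont bytes. acc=0x9
Byte[5]=B5: continuation. acc=(acc<<6)|0x35=0x275
Completed: cp=U+0275 (starts at byte 4)
Byte[6]=E4: 3-byte lead, need 2 cont bytes. acc=0x4
Byte[7]=8D: continuation. acc=(acc<<6)|0x0D=0x10D
Byte[8]=A5: continuation. acc=(acc<<6)|0x25=0x4365
Completed: cp=U+4365 (starts at byte 6)
Byte[9]=D7: 2-byte lead, need 1 cont bytes. acc=0x17
Byte[10]=91: continuation. acc=(acc<<6)|0x11=0x5D1
Completed: cp=U+05D1 (starts at byte 9)

Answer: 0 1 4 6 9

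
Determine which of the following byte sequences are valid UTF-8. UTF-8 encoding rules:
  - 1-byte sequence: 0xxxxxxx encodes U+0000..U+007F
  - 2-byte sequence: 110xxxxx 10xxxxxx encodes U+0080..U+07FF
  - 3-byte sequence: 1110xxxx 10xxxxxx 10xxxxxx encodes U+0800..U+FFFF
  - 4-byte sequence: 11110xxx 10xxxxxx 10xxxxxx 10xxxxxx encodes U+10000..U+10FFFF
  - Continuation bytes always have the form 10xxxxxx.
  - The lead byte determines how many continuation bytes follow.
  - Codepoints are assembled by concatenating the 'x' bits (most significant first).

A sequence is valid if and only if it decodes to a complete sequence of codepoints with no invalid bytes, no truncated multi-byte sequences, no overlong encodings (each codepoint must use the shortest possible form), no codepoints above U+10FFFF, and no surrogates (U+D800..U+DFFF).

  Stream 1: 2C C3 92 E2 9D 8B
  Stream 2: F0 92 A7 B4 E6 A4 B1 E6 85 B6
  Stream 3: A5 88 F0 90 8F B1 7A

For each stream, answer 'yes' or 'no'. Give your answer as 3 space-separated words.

Answer: yes yes no

Derivation:
Stream 1: decodes cleanly. VALID
Stream 2: decodes cleanly. VALID
Stream 3: error at byte offset 0. INVALID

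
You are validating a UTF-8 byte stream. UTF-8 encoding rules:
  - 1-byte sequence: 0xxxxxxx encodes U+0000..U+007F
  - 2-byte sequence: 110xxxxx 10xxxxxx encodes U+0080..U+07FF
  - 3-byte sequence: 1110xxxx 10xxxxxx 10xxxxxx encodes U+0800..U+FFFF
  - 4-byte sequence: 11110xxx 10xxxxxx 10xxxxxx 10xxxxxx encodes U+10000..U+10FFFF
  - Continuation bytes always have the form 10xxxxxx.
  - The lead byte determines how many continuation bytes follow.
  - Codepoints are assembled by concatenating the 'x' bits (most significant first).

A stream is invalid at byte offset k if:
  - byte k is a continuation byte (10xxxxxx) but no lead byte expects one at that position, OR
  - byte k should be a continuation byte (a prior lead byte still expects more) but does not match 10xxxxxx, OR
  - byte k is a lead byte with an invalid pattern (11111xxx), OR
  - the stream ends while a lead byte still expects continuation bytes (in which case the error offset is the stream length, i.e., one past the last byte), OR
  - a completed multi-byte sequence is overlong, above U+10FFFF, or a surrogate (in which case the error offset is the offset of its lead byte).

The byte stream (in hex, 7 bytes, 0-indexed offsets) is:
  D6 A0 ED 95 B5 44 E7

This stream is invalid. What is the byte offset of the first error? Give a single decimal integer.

Answer: 7

Derivation:
Byte[0]=D6: 2-byte lead, need 1 cont bytes. acc=0x16
Byte[1]=A0: continuation. acc=(acc<<6)|0x20=0x5A0
Completed: cp=U+05A0 (starts at byte 0)
Byte[2]=ED: 3-byte lead, need 2 cont bytes. acc=0xD
Byte[3]=95: continuation. acc=(acc<<6)|0x15=0x355
Byte[4]=B5: continuation. acc=(acc<<6)|0x35=0xD575
Completed: cp=U+D575 (starts at byte 2)
Byte[5]=44: 1-byte ASCII. cp=U+0044
Byte[6]=E7: 3-byte lead, need 2 cont bytes. acc=0x7
Byte[7]: stream ended, expected continuation. INVALID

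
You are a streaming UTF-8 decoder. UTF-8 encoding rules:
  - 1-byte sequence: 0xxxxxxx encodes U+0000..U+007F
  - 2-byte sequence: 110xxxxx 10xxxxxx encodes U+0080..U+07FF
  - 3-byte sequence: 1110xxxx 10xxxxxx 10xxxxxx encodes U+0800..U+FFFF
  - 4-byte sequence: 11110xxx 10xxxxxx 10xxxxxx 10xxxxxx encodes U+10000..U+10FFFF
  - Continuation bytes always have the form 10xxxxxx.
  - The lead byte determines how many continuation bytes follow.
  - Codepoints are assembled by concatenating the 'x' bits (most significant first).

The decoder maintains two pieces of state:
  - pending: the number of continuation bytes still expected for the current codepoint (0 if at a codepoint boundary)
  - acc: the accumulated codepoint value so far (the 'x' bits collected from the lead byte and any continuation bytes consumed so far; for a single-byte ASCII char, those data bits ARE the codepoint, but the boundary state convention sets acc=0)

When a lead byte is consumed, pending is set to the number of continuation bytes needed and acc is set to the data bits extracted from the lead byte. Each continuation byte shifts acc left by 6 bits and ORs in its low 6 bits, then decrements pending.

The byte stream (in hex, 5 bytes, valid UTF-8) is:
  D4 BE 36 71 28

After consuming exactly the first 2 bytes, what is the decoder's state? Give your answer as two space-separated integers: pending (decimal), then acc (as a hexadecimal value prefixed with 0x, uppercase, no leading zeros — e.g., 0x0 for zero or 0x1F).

Answer: 0 0x53E

Derivation:
Byte[0]=D4: 2-byte lead. pending=1, acc=0x14
Byte[1]=BE: continuation. acc=(acc<<6)|0x3E=0x53E, pending=0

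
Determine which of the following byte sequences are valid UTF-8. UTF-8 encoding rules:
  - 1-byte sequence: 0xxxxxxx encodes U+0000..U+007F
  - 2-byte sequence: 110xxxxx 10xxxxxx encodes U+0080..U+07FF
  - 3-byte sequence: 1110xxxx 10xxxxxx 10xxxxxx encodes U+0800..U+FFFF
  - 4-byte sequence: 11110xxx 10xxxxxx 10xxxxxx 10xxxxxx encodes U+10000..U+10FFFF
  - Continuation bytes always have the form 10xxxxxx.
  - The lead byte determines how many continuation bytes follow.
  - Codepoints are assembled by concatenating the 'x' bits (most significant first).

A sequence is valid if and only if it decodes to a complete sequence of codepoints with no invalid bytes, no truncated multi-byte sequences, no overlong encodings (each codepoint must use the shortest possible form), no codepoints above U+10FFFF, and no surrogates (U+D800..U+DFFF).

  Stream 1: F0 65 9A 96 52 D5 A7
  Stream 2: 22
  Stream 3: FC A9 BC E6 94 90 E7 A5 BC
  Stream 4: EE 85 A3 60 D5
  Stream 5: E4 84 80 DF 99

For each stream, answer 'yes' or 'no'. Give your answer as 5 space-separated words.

Answer: no yes no no yes

Derivation:
Stream 1: error at byte offset 1. INVALID
Stream 2: decodes cleanly. VALID
Stream 3: error at byte offset 0. INVALID
Stream 4: error at byte offset 5. INVALID
Stream 5: decodes cleanly. VALID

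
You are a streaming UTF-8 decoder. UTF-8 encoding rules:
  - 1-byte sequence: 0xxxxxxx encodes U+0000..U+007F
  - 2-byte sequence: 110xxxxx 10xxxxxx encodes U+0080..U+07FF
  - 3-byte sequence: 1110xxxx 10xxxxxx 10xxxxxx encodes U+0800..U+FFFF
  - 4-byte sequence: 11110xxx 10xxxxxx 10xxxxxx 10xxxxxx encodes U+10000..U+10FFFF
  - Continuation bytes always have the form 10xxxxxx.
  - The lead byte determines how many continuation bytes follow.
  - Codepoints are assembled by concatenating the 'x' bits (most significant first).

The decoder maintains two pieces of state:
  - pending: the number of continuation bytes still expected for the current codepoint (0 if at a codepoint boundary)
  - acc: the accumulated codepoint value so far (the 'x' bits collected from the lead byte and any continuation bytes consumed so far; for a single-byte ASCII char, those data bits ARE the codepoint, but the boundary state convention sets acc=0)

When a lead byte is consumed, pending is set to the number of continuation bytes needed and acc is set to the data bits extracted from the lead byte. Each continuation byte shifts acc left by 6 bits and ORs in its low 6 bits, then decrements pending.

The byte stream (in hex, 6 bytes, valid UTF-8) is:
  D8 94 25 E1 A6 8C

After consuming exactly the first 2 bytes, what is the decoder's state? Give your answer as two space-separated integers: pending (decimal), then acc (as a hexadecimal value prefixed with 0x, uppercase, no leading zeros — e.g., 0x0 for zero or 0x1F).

Answer: 0 0x614

Derivation:
Byte[0]=D8: 2-byte lead. pending=1, acc=0x18
Byte[1]=94: continuation. acc=(acc<<6)|0x14=0x614, pending=0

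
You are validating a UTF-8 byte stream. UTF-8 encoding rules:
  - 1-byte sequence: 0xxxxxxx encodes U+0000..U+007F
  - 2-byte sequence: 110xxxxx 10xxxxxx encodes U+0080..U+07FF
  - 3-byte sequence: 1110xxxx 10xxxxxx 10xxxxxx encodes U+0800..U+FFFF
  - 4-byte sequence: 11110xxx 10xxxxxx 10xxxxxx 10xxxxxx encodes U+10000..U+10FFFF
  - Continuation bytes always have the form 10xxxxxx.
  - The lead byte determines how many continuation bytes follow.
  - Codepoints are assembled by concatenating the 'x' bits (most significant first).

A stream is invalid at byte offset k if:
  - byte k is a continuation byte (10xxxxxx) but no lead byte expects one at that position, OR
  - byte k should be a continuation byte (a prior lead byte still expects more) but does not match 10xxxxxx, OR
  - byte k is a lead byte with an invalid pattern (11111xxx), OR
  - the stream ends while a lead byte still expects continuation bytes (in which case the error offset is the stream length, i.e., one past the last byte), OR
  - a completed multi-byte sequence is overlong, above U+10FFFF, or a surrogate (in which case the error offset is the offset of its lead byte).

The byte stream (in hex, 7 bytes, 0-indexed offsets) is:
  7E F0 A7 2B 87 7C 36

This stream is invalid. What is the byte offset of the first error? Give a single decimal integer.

Byte[0]=7E: 1-byte ASCII. cp=U+007E
Byte[1]=F0: 4-byte lead, need 3 cont bytes. acc=0x0
Byte[2]=A7: continuation. acc=(acc<<6)|0x27=0x27
Byte[3]=2B: expected 10xxxxxx continuation. INVALID

Answer: 3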